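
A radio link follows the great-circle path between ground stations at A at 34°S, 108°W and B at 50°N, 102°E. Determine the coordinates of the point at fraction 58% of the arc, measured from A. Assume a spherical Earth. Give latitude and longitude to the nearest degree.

The haversine formula gives a central angle δ ≈ 2.668 rad (152.9°) between the endpoints.
Interpolate at f = 0.58 with slerp weights a = sin((1−f)δ)/sin δ ≈ 1.973, b = sin(fδ)/sin δ ≈ 2.191.
p = a·p₁ + b·p₂ ≈ (-0.798, -0.178, 0.575); φ = arcsin(p_z) ≈ 35.11°, λ = atan2(p_y, p_x) ≈ -167.42°.

≈ 35°N, 167°W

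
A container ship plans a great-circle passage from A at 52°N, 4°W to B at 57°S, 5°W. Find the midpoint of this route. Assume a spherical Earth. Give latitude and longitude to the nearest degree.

≈ 3°S, 4°W

From cos δ = sin φ₁ sin φ₂ + cos φ₁ cos φ₂ cos Δλ, the central angle is δ ≈ 1.902 rad (109.0°).
Interpolate at f = 1/2 with slerp weights a = sin((1−f)δ)/sin δ ≈ 0.861, b = sin(fδ)/sin δ ≈ 0.861.
p = a·p₁ + b·p₂ ≈ (0.996, -0.078, -0.044); φ = arcsin(p_z) ≈ -2.50°, λ = atan2(p_y, p_x) ≈ -4.47°.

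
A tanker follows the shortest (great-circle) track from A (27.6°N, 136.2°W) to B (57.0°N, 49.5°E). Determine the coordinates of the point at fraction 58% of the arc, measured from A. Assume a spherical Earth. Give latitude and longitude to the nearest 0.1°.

≈ (82.4°N, 155.9°W)

Convert each endpoint to a unit vector on the sphere (x = cos φ cos λ, y = cos φ sin λ, z = sin φ).
The central angle between the endpoints is δ = arccos(p₁·p₂) ≈ 1.663 rad (95.3°).
Interpolate at f = 0.58 with slerp weights a = sin((1−f)δ)/sin δ ≈ 0.646, b = sin(fδ)/sin δ ≈ 0.825.
p = a·p₁ + b·p₂ ≈ (-0.121, -0.054, 0.991); φ = arcsin(p_z) ≈ 82.37°, λ = atan2(p_y, p_x) ≈ -155.85°.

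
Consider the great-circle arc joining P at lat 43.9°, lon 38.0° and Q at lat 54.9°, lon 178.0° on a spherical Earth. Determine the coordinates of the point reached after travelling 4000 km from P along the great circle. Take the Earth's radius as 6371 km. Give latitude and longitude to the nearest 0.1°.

Write both endpoints as unit vectors p₁, p₂ with components (cos φ cos λ, cos φ sin λ, sin φ).
The central angle between the endpoints is δ = arccos(p₁·p₂) ≈ 1.318 rad (75.5°). The total great-circle distance is δ·R ≈ 1.318 × 6371 ≈ 8398 km, so the target fraction is f = 4000/8398 ≈ 0.476.
Interpolate at f ≈ 0.476 with slerp weights a = sin((1−f)δ)/sin δ ≈ 0.658, b = sin(fδ)/sin δ ≈ 0.607.
p = a·p₁ + b·p₂ ≈ (0.025, 0.304, 0.952); φ = arcsin(p_z) ≈ 72.25°, λ = atan2(p_y, p_x) ≈ 85.33°.

≈ lat 72.2°, lon 85.3°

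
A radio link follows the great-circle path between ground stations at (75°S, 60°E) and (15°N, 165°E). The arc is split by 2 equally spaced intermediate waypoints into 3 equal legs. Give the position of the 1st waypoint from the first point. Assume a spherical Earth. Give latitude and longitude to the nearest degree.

≈ (54°S, 140°E)

From cos δ = sin φ₁ sin φ₂ + cos φ₁ cos φ₂ cos Δλ, the central angle is δ ≈ 1.891 rad (108.3°).
Interpolate at f = 1/3 with slerp weights a = sin((1−f)δ)/sin δ ≈ 1.003, b = sin(fδ)/sin δ ≈ 0.621.
p = a·p₁ + b·p₂ ≈ (-0.450, 0.380, -0.808); φ = arcsin(p_z) ≈ -53.94°, λ = atan2(p_y, p_x) ≈ 139.78°.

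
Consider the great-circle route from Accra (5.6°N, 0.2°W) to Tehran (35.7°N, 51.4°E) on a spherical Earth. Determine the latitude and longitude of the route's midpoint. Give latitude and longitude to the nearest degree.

≈ 23°N, 23°E

Write both endpoints as unit vectors p₁, p₂ with components (cos φ cos λ, cos φ sin λ, sin φ).
The central angle between the endpoints is δ = arccos(p₁·p₂) ≈ 0.978 rad (56.0°).
Interpolate at f = 1/2 with slerp weights a = sin((1−f)δ)/sin δ ≈ 0.566, b = sin(fδ)/sin δ ≈ 0.566.
p = a·p₁ + b·p₂ ≈ (0.851, 0.357, 0.386); φ = arcsin(p_z) ≈ 22.69°, λ = atan2(p_y, p_x) ≈ 22.80°.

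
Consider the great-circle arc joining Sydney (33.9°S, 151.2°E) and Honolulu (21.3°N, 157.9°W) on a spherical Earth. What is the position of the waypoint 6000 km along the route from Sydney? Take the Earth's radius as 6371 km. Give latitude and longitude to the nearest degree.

Write both endpoints as unit vectors p₁, p₂ with components (cos φ cos λ, cos φ sin λ, sin φ).
The central angle between the endpoints is δ = arccos(p₁·p₂) ≈ 1.282 rad (73.4°). The total great-circle distance is δ·R ≈ 1.282 × 6371 ≈ 8166 km, so the target fraction is f = 6000/8166 ≈ 0.735.
Interpolate at f ≈ 0.735 with slerp weights a = sin((1−f)δ)/sin δ ≈ 0.348, b = sin(fδ)/sin δ ≈ 0.844.
p = a·p₁ + b·p₂ ≈ (-0.981, -0.157, 0.112); φ = arcsin(p_z) ≈ 6.46°, λ = atan2(p_y, p_x) ≈ -170.93°.

≈ 6°N, 171°W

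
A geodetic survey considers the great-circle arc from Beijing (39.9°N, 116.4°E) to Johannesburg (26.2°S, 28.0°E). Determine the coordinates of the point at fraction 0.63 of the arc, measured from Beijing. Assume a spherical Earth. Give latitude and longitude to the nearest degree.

≈ 0°N, 58°E

Write both endpoints as unit vectors p₁, p₂ with components (cos φ cos λ, cos φ sin λ, sin φ).
The central angle between the endpoints is δ = arccos(p₁·p₂) ≈ 1.838 rad (105.3°).
Interpolate at f = 0.63 with slerp weights a = sin((1−f)δ)/sin δ ≈ 0.652, b = sin(fδ)/sin δ ≈ 0.950.
p = a·p₁ + b·p₂ ≈ (0.530, 0.848, -0.001); φ = arcsin(p_z) ≈ -0.06°, λ = atan2(p_y, p_x) ≈ 58.00°.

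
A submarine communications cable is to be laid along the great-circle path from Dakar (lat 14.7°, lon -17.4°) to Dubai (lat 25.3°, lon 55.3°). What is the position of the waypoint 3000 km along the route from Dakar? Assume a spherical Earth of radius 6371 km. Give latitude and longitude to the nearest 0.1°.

Write both endpoints as unit vectors p₁, p₂ with components (cos φ cos λ, cos φ sin λ, sin φ).
The central angle between the endpoints is δ = arccos(p₁·p₂) ≈ 1.193 rad (68.4°). The total great-circle distance is δ·R ≈ 1.193 × 6371 ≈ 7603 km, so the target fraction is f = 3000/7603 ≈ 0.395.
Interpolate at f ≈ 0.395 with slerp weights a = sin((1−f)δ)/sin δ ≈ 0.711, b = sin(fδ)/sin δ ≈ 0.488.
p = a·p₁ + b·p₂ ≈ (0.908, 0.157, 0.389); φ = arcsin(p_z) ≈ 22.90°, λ = atan2(p_y, p_x) ≈ 9.81°.

≈ lat 22.9°, lon 9.8°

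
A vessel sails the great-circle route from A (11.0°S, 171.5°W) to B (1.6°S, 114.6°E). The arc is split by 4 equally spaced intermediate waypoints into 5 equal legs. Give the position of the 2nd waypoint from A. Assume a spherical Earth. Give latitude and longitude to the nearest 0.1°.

Write both endpoints as unit vectors p₁, p₂ with components (cos φ cos λ, cos φ sin λ, sin φ).
The central angle between the endpoints is δ = arccos(p₁·p₂) ≈ 1.290 rad (73.9°).
Interpolate at f = 2/5 with slerp weights a = sin((1−f)δ)/sin δ ≈ 0.727, b = sin(fδ)/sin δ ≈ 0.513.
p = a·p₁ + b·p₂ ≈ (-0.920, 0.361, -0.153); φ = arcsin(p_z) ≈ -8.81°, λ = atan2(p_y, p_x) ≈ 158.57°.

≈ (8.8°S, 158.6°E)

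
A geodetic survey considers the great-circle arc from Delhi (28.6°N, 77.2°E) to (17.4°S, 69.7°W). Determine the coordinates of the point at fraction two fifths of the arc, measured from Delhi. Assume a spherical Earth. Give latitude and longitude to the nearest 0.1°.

From cos δ = sin φ₁ sin φ₂ + cos φ₁ cos φ₂ cos Δλ, the central angle is δ ≈ 2.577 rad (147.7°).
Interpolate at f = 2/5 with slerp weights a = sin((1−f)δ)/sin δ ≈ 1.869, b = sin(fδ)/sin δ ≈ 1.604.
p = a·p₁ + b·p₂ ≈ (0.895, 0.165, 0.415); φ = arcsin(p_z) ≈ 24.53°, λ = atan2(p_y, p_x) ≈ 10.45°.

≈ (24.5°N, 10.4°E)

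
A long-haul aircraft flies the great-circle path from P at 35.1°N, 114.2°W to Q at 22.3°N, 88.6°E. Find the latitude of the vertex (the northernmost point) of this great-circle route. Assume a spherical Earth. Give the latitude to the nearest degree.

≈ 70°N

The great circle lies in the plane with unit normal n̂ = (p₁ × p₂)/|p₁ × p₂|.
Here n̂_z ≈ -0.334; the vertex latitude is φ_max = arccos|n̂_z| ≈ 70.5°.
Check via Clairaut: cos φ_max = |cos φ₁| · sin C = cos(35.1°)·sin(24.1°) ≈ 0.334, again giving ≈ 70.5°.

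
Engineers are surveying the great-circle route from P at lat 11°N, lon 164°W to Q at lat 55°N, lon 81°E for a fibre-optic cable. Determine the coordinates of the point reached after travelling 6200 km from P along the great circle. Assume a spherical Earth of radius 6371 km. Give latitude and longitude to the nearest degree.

≈ lat 53°N, lon 150°E

Write both endpoints as unit vectors p₁, p₂ with components (cos φ cos λ, cos φ sin λ, sin φ).
The central angle between the endpoints is δ = arccos(p₁·p₂) ≈ 1.653 rad (94.7°). The total great-circle distance is δ·R ≈ 1.653 × 6371 ≈ 10528 km, so the target fraction is f = 6200/10528 ≈ 0.589.
Interpolate at f ≈ 0.589 with slerp weights a = sin((1−f)δ)/sin δ ≈ 0.630, b = sin(fδ)/sin δ ≈ 0.829.
p = a·p₁ + b·p₂ ≈ (-0.520, 0.299, 0.800); φ = arcsin(p_z) ≈ 53.10°, λ = atan2(p_y, p_x) ≈ 150.10°.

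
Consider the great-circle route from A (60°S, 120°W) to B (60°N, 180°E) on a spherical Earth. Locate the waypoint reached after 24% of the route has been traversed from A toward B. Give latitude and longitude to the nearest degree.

≈ (32°S, 140°W)

Convert each endpoint to a unit vector on the sphere (x = cos φ cos λ, y = cos φ sin λ, z = sin φ).
The central angle between the endpoints is δ = arccos(p₁·p₂) ≈ 2.246 rad (128.7°).
Interpolate at f = 0.24 with slerp weights a = sin((1−f)δ)/sin δ ≈ 1.269, b = sin(fδ)/sin δ ≈ 0.658.
p = a·p₁ + b·p₂ ≈ (-0.646, -0.550, -0.530); φ = arcsin(p_z) ≈ -31.98°, λ = atan2(p_y, p_x) ≈ -139.61°.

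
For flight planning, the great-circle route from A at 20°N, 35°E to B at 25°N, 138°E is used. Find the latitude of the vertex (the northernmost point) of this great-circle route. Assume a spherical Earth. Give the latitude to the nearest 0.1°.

The great circle lies in the plane with unit normal n̂ = (p₁ × p₂)/|p₁ × p₂|.
Here n̂_z ≈ +0.831; the vertex latitude is φ_max = arccos|n̂_z| ≈ 33.8°.

≈ 33.8°N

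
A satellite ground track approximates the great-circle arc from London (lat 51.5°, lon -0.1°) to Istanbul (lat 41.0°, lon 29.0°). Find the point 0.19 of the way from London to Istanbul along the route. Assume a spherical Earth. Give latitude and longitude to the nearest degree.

≈ lat 50°, lon 6°

Write both endpoints as unit vectors p₁, p₂ with components (cos φ cos λ, cos φ sin λ, sin φ).
The central angle between the endpoints is δ = arccos(p₁·p₂) ≈ 0.393 rad (22.5°).
Interpolate at f = 0.19 with slerp weights a = sin((1−f)δ)/sin δ ≈ 0.817, b = sin(fδ)/sin δ ≈ 0.195.
p = a·p₁ + b·p₂ ≈ (0.637, 0.070, 0.767); φ = arcsin(p_z) ≈ 50.12°, λ = atan2(p_y, p_x) ≈ 6.30°.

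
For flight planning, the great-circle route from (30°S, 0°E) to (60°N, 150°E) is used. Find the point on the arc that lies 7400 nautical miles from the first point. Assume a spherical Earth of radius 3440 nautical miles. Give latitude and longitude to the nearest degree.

Convert each endpoint to a unit vector on the sphere (x = cos φ cos λ, y = cos φ sin λ, z = sin φ).
The central angle between the endpoints is δ = arccos(p₁·p₂) ≈ 2.512 rad (143.9°). The total great-circle distance is δ·R ≈ 2.512 × 3440 ≈ 8640 nmi, so the target fraction is f = 7400/8640 ≈ 0.857.
Interpolate at f ≈ 0.857 with slerp weights a = sin((1−f)δ)/sin δ ≈ 0.599, b = sin(fδ)/sin δ ≈ 1.419.
p = a·p₁ + b·p₂ ≈ (-0.096, 0.355, 0.930); φ = arcsin(p_z) ≈ 68.43°, λ = atan2(p_y, p_x) ≈ 105.18°.

≈ (68°N, 105°E)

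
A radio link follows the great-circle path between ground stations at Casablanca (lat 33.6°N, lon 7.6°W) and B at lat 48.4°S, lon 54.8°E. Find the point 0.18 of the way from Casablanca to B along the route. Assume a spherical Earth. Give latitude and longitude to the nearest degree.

≈ lat 19°N, lon 4°E

Convert each endpoint to a unit vector on the sphere (x = cos φ cos λ, y = cos φ sin λ, z = sin φ).
The central angle between the endpoints is δ = arccos(p₁·p₂) ≈ 1.729 rad (99.1°).
Interpolate at f = 0.18 with slerp weights a = sin((1−f)δ)/sin δ ≈ 1.001, b = sin(fδ)/sin δ ≈ 0.310.
p = a·p₁ + b·p₂ ≈ (0.945, 0.058, 0.322); φ = arcsin(p_z) ≈ 18.78°, λ = atan2(p_y, p_x) ≈ 3.51°.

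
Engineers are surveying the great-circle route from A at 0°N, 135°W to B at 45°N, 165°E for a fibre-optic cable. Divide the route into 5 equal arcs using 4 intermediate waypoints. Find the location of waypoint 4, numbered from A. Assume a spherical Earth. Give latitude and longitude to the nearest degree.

Write both endpoints as unit vectors p₁, p₂ with components (cos φ cos λ, cos φ sin λ, sin φ).
The central angle between the endpoints is δ = arccos(p₁·p₂) ≈ 1.209 rad (69.3°).
Interpolate at f = 4/5 with slerp weights a = sin((1−f)δ)/sin δ ≈ 0.256, b = sin(fδ)/sin δ ≈ 0.880.
p = a·p₁ + b·p₂ ≈ (-0.782, -0.020, 0.623); φ = arcsin(p_z) ≈ 38.50°, λ = atan2(p_y, p_x) ≈ -178.54°.

≈ 38°N, 179°W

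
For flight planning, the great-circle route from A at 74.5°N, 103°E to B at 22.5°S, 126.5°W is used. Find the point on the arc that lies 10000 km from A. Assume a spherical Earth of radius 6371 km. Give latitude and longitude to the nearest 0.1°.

Convert each endpoint to a unit vector on the sphere (x = cos φ cos λ, y = cos φ sin λ, z = sin φ).
The central angle between the endpoints is δ = arccos(p₁·p₂) ≈ 2.128 rad (121.9°). The total great-circle distance is δ·R ≈ 2.128 × 6371 ≈ 13560 km, so the target fraction is f = 10000/13560 ≈ 0.737.
Interpolate at f ≈ 0.737 with slerp weights a = sin((1−f)δ)/sin δ ≈ 0.625, b = sin(fδ)/sin δ ≈ 1.178.
p = a·p₁ + b·p₂ ≈ (-0.685, -0.713, 0.151); φ = arcsin(p_z) ≈ 8.69°, λ = atan2(p_y, p_x) ≈ -133.88°.

≈ 8.7°N, 133.9°W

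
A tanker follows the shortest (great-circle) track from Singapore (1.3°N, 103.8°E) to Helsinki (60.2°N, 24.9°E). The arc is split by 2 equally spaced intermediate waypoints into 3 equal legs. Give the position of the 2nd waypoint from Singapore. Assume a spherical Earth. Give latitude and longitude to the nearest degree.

The haversine formula gives a central angle δ ≈ 1.455 rad (83.4°) between the endpoints.
Interpolate at f = 2/3 with slerp weights a = sin((1−f)δ)/sin δ ≈ 0.469, b = sin(fδ)/sin δ ≈ 0.831.
p = a·p₁ + b·p₂ ≈ (0.262, 0.630, 0.731); φ = arcsin(p_z) ≈ 47.00°, λ = atan2(p_y, p_x) ≈ 67.37°.

≈ 47°N, 67°E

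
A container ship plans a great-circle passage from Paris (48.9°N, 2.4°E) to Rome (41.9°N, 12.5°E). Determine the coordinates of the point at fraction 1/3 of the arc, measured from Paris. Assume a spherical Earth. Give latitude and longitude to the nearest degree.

≈ (47°N, 6°E)

From cos δ = sin φ₁ sin φ₂ + cos φ₁ cos φ₂ cos Δλ, the central angle is δ ≈ 0.174 rad (9.9°).
Interpolate at f = 1/3 with slerp weights a = sin((1−f)δ)/sin δ ≈ 0.669, b = sin(fδ)/sin δ ≈ 0.335.
p = a·p₁ + b·p₂ ≈ (0.682, 0.072, 0.727); φ = arcsin(p_z) ≈ 46.67°, λ = atan2(p_y, p_x) ≈ 6.05°.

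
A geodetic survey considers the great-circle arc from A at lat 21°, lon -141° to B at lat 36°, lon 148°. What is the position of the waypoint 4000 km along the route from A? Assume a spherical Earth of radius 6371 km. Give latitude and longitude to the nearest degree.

Write both endpoints as unit vectors p₁, p₂ with components (cos φ cos λ, cos φ sin λ, sin φ).
The central angle between the endpoints is δ = arccos(p₁·p₂) ≈ 1.097 rad (62.8°). The total great-circle distance is δ·R ≈ 1.097 × 6371 ≈ 6987 km, so the target fraction is f = 4000/6987 ≈ 0.572.
Interpolate at f ≈ 0.572 with slerp weights a = sin((1−f)δ)/sin δ ≈ 0.508, b = sin(fδ)/sin δ ≈ 0.660.
p = a·p₁ + b·p₂ ≈ (-0.821, -0.015, 0.570); φ = arcsin(p_z) ≈ 34.76°, λ = atan2(p_y, p_x) ≈ -178.93°.

≈ lat 35°, lon -179°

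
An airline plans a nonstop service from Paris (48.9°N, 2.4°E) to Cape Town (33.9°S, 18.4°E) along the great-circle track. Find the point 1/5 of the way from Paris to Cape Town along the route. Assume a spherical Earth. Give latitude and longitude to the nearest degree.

Convert each endpoint to a unit vector on the sphere (x = cos φ cos λ, y = cos φ sin λ, z = sin φ).
The central angle between the endpoints is δ = arccos(p₁·p₂) ≈ 1.466 rad (84.0°).
Interpolate at f = 1/5 with slerp weights a = sin((1−f)δ)/sin δ ≈ 0.927, b = sin(fδ)/sin δ ≈ 0.291.
p = a·p₁ + b·p₂ ≈ (0.838, 0.102, 0.536); φ = arcsin(p_z) ≈ 32.44°, λ = atan2(p_y, p_x) ≈ 6.92°.

≈ 32°N, 7°E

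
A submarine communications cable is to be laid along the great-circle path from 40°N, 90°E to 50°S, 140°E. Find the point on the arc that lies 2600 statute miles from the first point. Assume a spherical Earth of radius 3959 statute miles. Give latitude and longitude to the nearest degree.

≈ 6°N, 108°E

From cos δ = sin φ₁ sin φ₂ + cos φ₁ cos φ₂ cos Δλ, the central angle is δ ≈ 1.748 rad (100.1°). The total great-circle distance is δ·R ≈ 1.748 × 3959 ≈ 6919 mi, so the target fraction is f = 2600/6919 ≈ 0.376.
Interpolate at f ≈ 0.376 with slerp weights a = sin((1−f)δ)/sin δ ≈ 0.901, b = sin(fδ)/sin δ ≈ 0.620.
p = a·p₁ + b·p₂ ≈ (-0.305, 0.947, 0.104); φ = arcsin(p_z) ≈ 5.98°, λ = atan2(p_y, p_x) ≈ 107.88°.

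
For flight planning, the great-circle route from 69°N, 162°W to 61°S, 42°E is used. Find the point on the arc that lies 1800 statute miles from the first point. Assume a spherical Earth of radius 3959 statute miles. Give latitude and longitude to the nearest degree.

≈ 65°N, 127°E

The haversine formula gives a central angle δ ≈ 2.919 rad (167.2°) between the endpoints. The total great-circle distance is δ·R ≈ 2.919 × 3959 ≈ 11555 mi, so the target fraction is f = 1800/11555 ≈ 0.156.
Interpolate at f ≈ 0.156 with slerp weights a = sin((1−f)δ)/sin δ ≈ 2.835, b = sin(fδ)/sin δ ≈ 1.986.
p = a·p₁ + b·p₂ ≈ (-0.251, 0.330, 0.910); φ = arcsin(p_z) ≈ 65.50°, λ = atan2(p_y, p_x) ≈ 127.21°.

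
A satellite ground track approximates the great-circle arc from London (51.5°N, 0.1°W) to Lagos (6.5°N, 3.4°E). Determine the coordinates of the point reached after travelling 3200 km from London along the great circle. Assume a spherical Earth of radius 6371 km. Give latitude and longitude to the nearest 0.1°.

≈ 22.8°N, 2.5°E

Convert each endpoint to a unit vector on the sphere (x = cos φ cos λ, y = cos φ sin λ, z = sin φ).
The central angle between the endpoints is δ = arccos(p₁·p₂) ≈ 0.787 rad (45.1°). The total great-circle distance is δ·R ≈ 0.787 × 6371 ≈ 5014 km, so the target fraction is f = 3200/5014 ≈ 0.638.
Interpolate at f ≈ 0.638 with slerp weights a = sin((1−f)δ)/sin δ ≈ 0.397, b = sin(fδ)/sin δ ≈ 0.680.
p = a·p₁ + b·p₂ ≈ (0.921, 0.040, 0.387); φ = arcsin(p_z) ≈ 22.79°, λ = atan2(p_y, p_x) ≈ 2.46°.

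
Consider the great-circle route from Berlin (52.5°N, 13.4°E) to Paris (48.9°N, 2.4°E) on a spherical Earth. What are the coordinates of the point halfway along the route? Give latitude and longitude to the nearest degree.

≈ 51°N, 8°E

Write both endpoints as unit vectors p₁, p₂ with components (cos φ cos λ, cos φ sin λ, sin φ).
The central angle between the endpoints is δ = arccos(p₁·p₂) ≈ 0.137 rad (7.8°).
Interpolate at f = 1/2 with slerp weights a = sin((1−f)δ)/sin δ ≈ 0.501, b = sin(fδ)/sin δ ≈ 0.501.
p = a·p₁ + b·p₂ ≈ (0.626, 0.085, 0.775); φ = arcsin(p_z) ≈ 50.83°, λ = atan2(p_y, p_x) ≈ 7.69°.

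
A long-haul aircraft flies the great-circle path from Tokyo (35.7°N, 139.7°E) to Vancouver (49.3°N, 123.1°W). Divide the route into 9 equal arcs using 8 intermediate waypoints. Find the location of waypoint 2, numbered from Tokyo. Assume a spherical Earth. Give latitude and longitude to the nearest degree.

≈ 46°N, 155°E

Convert each endpoint to a unit vector on the sphere (x = cos φ cos λ, y = cos φ sin λ, z = sin φ).
The central angle between the endpoints is δ = arccos(p₁·p₂) ≈ 1.185 rad (67.9°).
Interpolate at f = 2/9 with slerp weights a = sin((1−f)δ)/sin δ ≈ 0.860, b = sin(fδ)/sin δ ≈ 0.281.
p = a·p₁ + b·p₂ ≈ (-0.633, 0.298, 0.715); φ = arcsin(p_z) ≈ 45.63°, λ = atan2(p_y, p_x) ≈ 154.77°.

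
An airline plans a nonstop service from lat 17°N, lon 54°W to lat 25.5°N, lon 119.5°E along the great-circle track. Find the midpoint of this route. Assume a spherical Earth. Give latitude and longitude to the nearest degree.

≈ lat 81°N, lon 6°E

The haversine formula gives a central angle δ ≈ 2.392 rad (137.0°) between the endpoints.
Interpolate at f = 1/2 with slerp weights a = sin((1−f)δ)/sin δ ≈ 1.365, b = sin(fδ)/sin δ ≈ 1.365.
p = a·p₁ + b·p₂ ≈ (0.161, 0.016, 0.987); φ = arcsin(p_z) ≈ 80.71°, λ = atan2(p_y, p_x) ≈ 5.78°.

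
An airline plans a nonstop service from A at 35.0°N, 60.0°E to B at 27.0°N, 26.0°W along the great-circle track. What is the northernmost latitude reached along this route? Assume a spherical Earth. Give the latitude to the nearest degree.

≈ 40°N

The great circle lies in the plane with unit normal n̂ = (p₁ × p₂)/|p₁ × p₂|.
Here n̂_z ≈ -0.766; the vertex latitude is φ_max = arccos|n̂_z| ≈ 40.0°.
Check via Clairaut: cos φ_max = |cos φ₁| · sin C = cos(35.0°)·sin(69.3°) ≈ 0.766, again giving ≈ 40.0°.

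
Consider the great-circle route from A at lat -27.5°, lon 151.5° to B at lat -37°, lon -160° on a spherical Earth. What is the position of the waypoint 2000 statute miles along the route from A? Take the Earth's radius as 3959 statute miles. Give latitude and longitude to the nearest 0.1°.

Write both endpoints as unit vectors p₁, p₂ with components (cos φ cos λ, cos φ sin λ, sin φ).
The central angle between the endpoints is δ = arccos(p₁·p₂) ≈ 0.727 rad (41.6°). The total great-circle distance is δ·R ≈ 0.727 × 3959 ≈ 2878 mi, so the target fraction is f = 2000/2878 ≈ 0.695.
Interpolate at f ≈ 0.695 with slerp weights a = sin((1−f)δ)/sin δ ≈ 0.331, b = sin(fδ)/sin δ ≈ 0.728.
p = a·p₁ + b·p₂ ≈ (-0.804, -0.059, -0.591); φ = arcsin(p_z) ≈ -36.23°, λ = atan2(p_y, p_x) ≈ -175.81°.

≈ lat -36.2°, lon -175.8°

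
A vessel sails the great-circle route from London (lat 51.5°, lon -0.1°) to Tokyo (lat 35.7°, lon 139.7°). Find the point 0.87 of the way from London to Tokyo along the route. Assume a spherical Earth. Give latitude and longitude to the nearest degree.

≈ lat 46°, lon 133°

Convert each endpoint to a unit vector on the sphere (x = cos φ cos λ, y = cos φ sin λ, z = sin φ).
The central angle between the endpoints is δ = arccos(p₁·p₂) ≈ 1.500 rad (86.0°).
Interpolate at f = 0.87 with slerp weights a = sin((1−f)δ)/sin δ ≈ 0.194, b = sin(fδ)/sin δ ≈ 0.967.
p = a·p₁ + b·p₂ ≈ (-0.478, 0.508, 0.717); φ = arcsin(p_z) ≈ 45.77°, λ = atan2(p_y, p_x) ≈ 133.27°.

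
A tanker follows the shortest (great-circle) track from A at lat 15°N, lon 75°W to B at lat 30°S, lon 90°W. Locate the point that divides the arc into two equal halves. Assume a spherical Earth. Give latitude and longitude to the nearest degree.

Convert each endpoint to a unit vector on the sphere (x = cos φ cos λ, y = cos φ sin λ, z = sin φ).
The central angle between the endpoints is δ = arccos(p₁·p₂) ≈ 0.825 rad (47.3°).
Interpolate at f = 1/2 with slerp weights a = sin((1−f)δ)/sin δ ≈ 0.546, b = sin(fδ)/sin δ ≈ 0.546.
p = a·p₁ + b·p₂ ≈ (0.136, -0.982, -0.132); φ = arcsin(p_z) ≈ -7.56°, λ = atan2(p_y, p_x) ≈ -82.09°.

≈ lat 8°S, lon 82°W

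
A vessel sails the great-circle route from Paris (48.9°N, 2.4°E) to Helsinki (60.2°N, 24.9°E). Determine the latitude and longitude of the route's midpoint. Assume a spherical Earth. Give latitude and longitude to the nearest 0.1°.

Write both endpoints as unit vectors p₁, p₂ with components (cos φ cos λ, cos φ sin λ, sin φ).
The central angle between the endpoints is δ = arccos(p₁·p₂) ≈ 0.299 rad (17.1°).
Interpolate at f = 1/2 with slerp weights a = sin((1−f)δ)/sin δ ≈ 0.506, b = sin(fδ)/sin δ ≈ 0.506.
p = a·p₁ + b·p₂ ≈ (0.560, 0.120, 0.820); φ = arcsin(p_z) ≈ 55.06°, λ = atan2(p_y, p_x) ≈ 12.07°.

≈ (55.1°N, 12.1°E)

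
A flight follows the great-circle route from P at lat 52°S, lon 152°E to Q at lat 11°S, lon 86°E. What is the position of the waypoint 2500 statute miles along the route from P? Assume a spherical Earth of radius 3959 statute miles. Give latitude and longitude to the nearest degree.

From cos δ = sin φ₁ sin φ₂ + cos φ₁ cos φ₂ cos Δλ, the central angle is δ ≈ 1.163 rad (66.7°). The total great-circle distance is δ·R ≈ 1.163 × 3959 ≈ 4606 mi, so the target fraction is f = 2500/4606 ≈ 0.543.
Interpolate at f ≈ 0.543 with slerp weights a = sin((1−f)δ)/sin δ ≈ 0.552, b = sin(fδ)/sin δ ≈ 0.643.
p = a·p₁ + b·p₂ ≈ (-0.256, 0.789, -0.558); φ = arcsin(p_z) ≈ -33.92°, λ = atan2(p_y, p_x) ≈ 107.99°.

≈ lat 34°S, lon 108°E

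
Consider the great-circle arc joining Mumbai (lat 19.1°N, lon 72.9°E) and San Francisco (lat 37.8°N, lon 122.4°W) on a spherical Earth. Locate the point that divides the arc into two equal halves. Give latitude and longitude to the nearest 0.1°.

Convert each endpoint to a unit vector on the sphere (x = cos φ cos λ, y = cos φ sin λ, z = sin φ).
The central angle between the endpoints is δ = arccos(p₁·p₂) ≈ 2.117 rad (121.3°).
Interpolate at f = 1/2 with slerp weights a = sin((1−f)δ)/sin δ ≈ 1.020, b = sin(fδ)/sin δ ≈ 1.020.
p = a·p₁ + b·p₂ ≈ (-0.148, 0.241, 0.959); φ = arcsin(p_z) ≈ 73.57°, λ = atan2(p_y, p_x) ≈ 121.66°.

≈ lat 73.6°N, lon 121.7°E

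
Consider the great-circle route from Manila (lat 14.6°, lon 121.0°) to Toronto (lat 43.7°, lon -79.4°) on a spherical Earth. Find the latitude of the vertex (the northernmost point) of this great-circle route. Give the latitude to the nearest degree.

The great circle lies in the plane with unit normal n̂ = (p₁ × p₂)/|p₁ × p₂|.
Here n̂_z ≈ +0.278; the vertex latitude is φ_max = arccos|n̂_z| ≈ 73.8°.
Check via Clairaut: cos φ_max = |cos φ₁| · sin C = cos(14.6°)·sin(16.7°) ≈ 0.278, again giving ≈ 73.8°.

≈ 74°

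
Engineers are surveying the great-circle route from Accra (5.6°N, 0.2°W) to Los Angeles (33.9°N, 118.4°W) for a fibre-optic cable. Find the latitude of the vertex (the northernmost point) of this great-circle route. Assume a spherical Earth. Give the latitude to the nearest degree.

≈ 39°N

The great circle lies in the plane with unit normal n̂ = (p₁ × p₂)/|p₁ × p₂|.
Here n̂_z ≈ -0.773; the vertex latitude is φ_max = arccos|n̂_z| ≈ 39.4°.
Check via Clairaut: cos φ_max = |cos φ₁| · sin C = cos(5.6°)·sin(51.0°) ≈ 0.773, again giving ≈ 39.4°.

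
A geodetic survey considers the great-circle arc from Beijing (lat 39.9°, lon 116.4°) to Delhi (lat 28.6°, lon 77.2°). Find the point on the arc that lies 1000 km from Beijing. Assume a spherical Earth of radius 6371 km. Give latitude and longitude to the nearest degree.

≈ lat 38°, lon 105°

The haversine formula gives a central angle δ ≈ 0.593 rad (34.0°) between the endpoints. The total great-circle distance is δ·R ≈ 0.593 × 6371 ≈ 3781 km, so the target fraction is f = 1000/3781 ≈ 0.264.
Interpolate at f ≈ 0.264 with slerp weights a = sin((1−f)δ)/sin δ ≈ 0.756, b = sin(fδ)/sin δ ≈ 0.280.
p = a·p₁ + b·p₂ ≈ (-0.203, 0.759, 0.619); φ = arcsin(p_z) ≈ 38.22°, λ = atan2(p_y, p_x) ≈ 105.01°.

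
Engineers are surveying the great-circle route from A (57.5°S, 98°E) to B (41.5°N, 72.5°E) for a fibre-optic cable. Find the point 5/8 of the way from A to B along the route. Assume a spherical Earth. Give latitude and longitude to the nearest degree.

≈ (4°N, 81°E)

Convert each endpoint to a unit vector on the sphere (x = cos φ cos λ, y = cos φ sin λ, z = sin φ).
The central angle between the endpoints is δ = arccos(p₁·p₂) ≈ 1.768 rad (101.3°).
Interpolate at f = 5/8 with slerp weights a = sin((1−f)δ)/sin δ ≈ 0.628, b = sin(fδ)/sin δ ≈ 0.911.
p = a·p₁ + b·p₂ ≈ (0.158, 0.985, 0.074); φ = arcsin(p_z) ≈ 4.27°, λ = atan2(p_y, p_x) ≈ 80.87°.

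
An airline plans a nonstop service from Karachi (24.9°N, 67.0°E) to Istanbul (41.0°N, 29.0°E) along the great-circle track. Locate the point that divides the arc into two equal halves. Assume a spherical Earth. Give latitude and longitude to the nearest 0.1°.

The haversine formula gives a central angle δ ≈ 0.617 rad (35.3°) between the endpoints.
Interpolate at f = 1/2 with slerp weights a = sin((1−f)δ)/sin δ ≈ 0.525, b = sin(fδ)/sin δ ≈ 0.525.
p = a·p₁ + b·p₂ ≈ (0.532, 0.630, 0.565); φ = arcsin(p_z) ≈ 34.42°, λ = atan2(p_y, p_x) ≈ 49.81°.

≈ (34.4°N, 49.8°E)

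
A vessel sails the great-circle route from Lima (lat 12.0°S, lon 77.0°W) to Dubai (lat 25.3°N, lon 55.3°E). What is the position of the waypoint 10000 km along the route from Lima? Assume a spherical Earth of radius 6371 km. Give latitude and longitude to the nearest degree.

≈ lat 23°N, lon 8°E

From cos δ = sin φ₁ sin φ₂ + cos φ₁ cos φ₂ cos Δλ, the central angle is δ ≈ 2.324 rad (133.2°). The total great-circle distance is δ·R ≈ 2.324 × 6371 ≈ 14807 km, so the target fraction is f = 10000/14807 ≈ 0.675.
Interpolate at f ≈ 0.675 with slerp weights a = sin((1−f)δ)/sin δ ≈ 0.939, b = sin(fδ)/sin δ ≈ 1.371.
p = a·p₁ + b·p₂ ≈ (0.912, 0.124, 0.391); φ = arcsin(p_z) ≈ 22.99°, λ = atan2(p_y, p_x) ≈ 7.75°.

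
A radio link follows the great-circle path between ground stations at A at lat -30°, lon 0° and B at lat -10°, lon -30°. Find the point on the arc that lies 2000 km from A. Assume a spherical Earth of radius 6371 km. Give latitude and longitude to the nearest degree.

≈ lat -20°, lon -17°

Convert each endpoint to a unit vector on the sphere (x = cos φ cos λ, y = cos φ sin λ, z = sin φ).
The central angle between the endpoints is δ = arccos(p₁·p₂) ≈ 0.600 rad (34.4°). The total great-circle distance is δ·R ≈ 0.600 × 6371 ≈ 3822 km, so the target fraction is f = 2000/3822 ≈ 0.523.
Interpolate at f ≈ 0.523 with slerp weights a = sin((1−f)δ)/sin δ ≈ 0.500, b = sin(fδ)/sin δ ≈ 0.547.
p = a·p₁ + b·p₂ ≈ (0.899, -0.269, -0.345); φ = arcsin(p_z) ≈ -20.17°, λ = atan2(p_y, p_x) ≈ -16.68°.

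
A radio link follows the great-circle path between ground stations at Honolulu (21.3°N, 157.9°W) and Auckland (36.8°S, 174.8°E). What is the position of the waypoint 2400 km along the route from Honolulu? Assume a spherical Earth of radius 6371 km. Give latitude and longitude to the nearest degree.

Convert each endpoint to a unit vector on the sphere (x = cos φ cos λ, y = cos φ sin λ, z = sin φ).
The central angle between the endpoints is δ = arccos(p₁·p₂) ≈ 1.109 rad (63.6°). The total great-circle distance is δ·R ≈ 1.109 × 6371 ≈ 7067 km, so the target fraction is f = 2400/7067 ≈ 0.340.
Interpolate at f ≈ 0.340 with slerp weights a = sin((1−f)δ)/sin δ ≈ 0.747, b = sin(fδ)/sin δ ≈ 0.411.
p = a·p₁ + b·p₂ ≈ (-0.972, -0.232, 0.025); φ = arcsin(p_z) ≈ 1.44°, λ = atan2(p_y, p_x) ≈ -166.58°.

≈ 1°N, 167°W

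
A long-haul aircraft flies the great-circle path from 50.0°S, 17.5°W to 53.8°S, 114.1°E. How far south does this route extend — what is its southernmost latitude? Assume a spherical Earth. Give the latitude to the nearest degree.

≈ 72°S

The great circle lies in the plane with unit normal n̂ = (p₁ × p₂)/|p₁ × p₂|.
Here n̂_z ≈ +0.305; the vertex latitude is φ_max = arccos|n̂_z| ≈ 72.2°.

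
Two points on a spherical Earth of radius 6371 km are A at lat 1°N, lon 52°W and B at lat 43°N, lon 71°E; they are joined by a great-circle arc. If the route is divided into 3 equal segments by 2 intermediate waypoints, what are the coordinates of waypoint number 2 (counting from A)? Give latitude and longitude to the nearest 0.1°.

≈ lat 46.6°N, lon 17.2°E

The haversine formula gives a central angle δ ≈ 1.967 rad (112.7°) between the endpoints.
Interpolate at f = 2/3 with slerp weights a = sin((1−f)δ)/sin δ ≈ 0.661, b = sin(fδ)/sin δ ≈ 1.048.
p = a·p₁ + b·p₂ ≈ (0.657, 0.204, 0.726); φ = arcsin(p_z) ≈ 46.57°, λ = atan2(p_y, p_x) ≈ 17.24°.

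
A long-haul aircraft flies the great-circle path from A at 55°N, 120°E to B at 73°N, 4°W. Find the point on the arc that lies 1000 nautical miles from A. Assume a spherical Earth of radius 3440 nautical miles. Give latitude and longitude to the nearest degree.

Convert each endpoint to a unit vector on the sphere (x = cos φ cos λ, y = cos φ sin λ, z = sin φ).
The central angle between the endpoints is δ = arccos(p₁·p₂) ≈ 0.810 rad (46.4°). The total great-circle distance is δ·R ≈ 0.810 × 3440 ≈ 2786 nmi, so the target fraction is f = 1000/2786 ≈ 0.359.
Interpolate at f ≈ 0.359 with slerp weights a = sin((1−f)δ)/sin δ ≈ 0.685, b = sin(fδ)/sin δ ≈ 0.396.
p = a·p₁ + b·p₂ ≈ (-0.081, 0.332, 0.940); φ = arcsin(p_z) ≈ 70.00°, λ = atan2(p_y, p_x) ≈ 103.71°.

≈ 70°N, 104°E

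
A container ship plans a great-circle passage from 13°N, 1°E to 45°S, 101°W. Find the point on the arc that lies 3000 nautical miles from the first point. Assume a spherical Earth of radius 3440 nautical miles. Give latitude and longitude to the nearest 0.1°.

≈ 21.6°S, 35.7°W

Convert each endpoint to a unit vector on the sphere (x = cos φ cos λ, y = cos φ sin λ, z = sin φ).
The central angle between the endpoints is δ = arccos(p₁·p₂) ≈ 1.878 rad (107.6°). The total great-circle distance is δ·R ≈ 1.878 × 3440 ≈ 6460 nmi, so the target fraction is f = 3000/6460 ≈ 0.464.
Interpolate at f ≈ 0.464 with slerp weights a = sin((1−f)δ)/sin δ ≈ 0.886, b = sin(fδ)/sin δ ≈ 0.803.
p = a·p₁ + b·p₂ ≈ (0.755, -0.542, -0.369); φ = arcsin(p_z) ≈ -21.63°, λ = atan2(p_y, p_x) ≈ -35.70°.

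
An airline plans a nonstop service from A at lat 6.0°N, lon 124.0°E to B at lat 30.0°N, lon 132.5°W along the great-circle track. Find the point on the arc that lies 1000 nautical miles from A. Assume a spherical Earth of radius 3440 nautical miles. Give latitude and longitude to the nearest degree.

Convert each endpoint to a unit vector on the sphere (x = cos φ cos λ, y = cos φ sin λ, z = sin φ).
The central angle between the endpoints is δ = arccos(p₁·p₂) ≈ 1.720 rad (98.6°). The total great-circle distance is δ·R ≈ 1.720 × 3440 ≈ 5917 nmi, so the target fraction is f = 1000/5917 ≈ 0.169.
Interpolate at f ≈ 0.169 with slerp weights a = sin((1−f)δ)/sin δ ≈ 1.001, b = sin(fδ)/sin δ ≈ 0.290.
p = a·p₁ + b·p₂ ≈ (-0.726, 0.640, 0.250); φ = arcsin(p_z) ≈ 14.45°, λ = atan2(p_y, p_x) ≈ 138.60°.

≈ lat 14°N, lon 139°E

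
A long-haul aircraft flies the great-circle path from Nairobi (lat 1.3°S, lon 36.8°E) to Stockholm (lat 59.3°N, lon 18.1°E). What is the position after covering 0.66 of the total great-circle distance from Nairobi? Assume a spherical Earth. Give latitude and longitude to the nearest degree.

From cos δ = sin φ₁ sin φ₂ + cos φ₁ cos φ₂ cos Δλ, the central angle is δ ≈ 1.088 rad (62.4°).
Interpolate at f = 0.66 with slerp weights a = sin((1−f)δ)/sin δ ≈ 0.408, b = sin(fδ)/sin δ ≈ 0.743.
p = a·p₁ + b·p₂ ≈ (0.687, 0.362, 0.630); φ = arcsin(p_z) ≈ 39.02°, λ = atan2(p_y, p_x) ≈ 27.80°.

≈ lat 39°N, lon 28°E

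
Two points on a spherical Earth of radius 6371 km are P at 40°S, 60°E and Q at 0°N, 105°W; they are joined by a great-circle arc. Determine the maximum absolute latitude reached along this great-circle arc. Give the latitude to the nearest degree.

The great circle lies in the plane with unit normal n̂ = (p₁ × p₂)/|p₁ × p₂|.
Here n̂_z ≈ -0.295; the vertex latitude is φ_max = arccos|n̂_z| ≈ 72.9°.

≈ 73°S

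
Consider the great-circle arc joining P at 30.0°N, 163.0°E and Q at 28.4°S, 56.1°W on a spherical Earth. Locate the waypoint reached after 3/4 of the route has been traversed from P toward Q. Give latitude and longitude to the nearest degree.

Write both endpoints as unit vectors p₁, p₂ with components (cos φ cos λ, cos φ sin λ, sin φ).
The central angle between the endpoints is δ = arccos(p₁·p₂) ≈ 2.548 rad (146.0°).
Interpolate at f = 3/4 with slerp weights a = sin((1−f)δ)/sin δ ≈ 1.064, b = sin(fδ)/sin δ ≈ 1.686.
p = a·p₁ + b·p₂ ≈ (-0.054, -0.961, -0.270); φ = arcsin(p_z) ≈ -15.66°, λ = atan2(p_y, p_x) ≈ -93.21°.

≈ 16°S, 93°W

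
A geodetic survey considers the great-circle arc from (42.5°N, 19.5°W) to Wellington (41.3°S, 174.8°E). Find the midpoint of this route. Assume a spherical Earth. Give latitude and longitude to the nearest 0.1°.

The haversine formula gives a central angle δ ≈ 2.955 rad (169.3°) between the endpoints.
Interpolate at f = 1/2 with slerp weights a = sin((1−f)δ)/sin δ ≈ 5.363, b = sin(fδ)/sin δ ≈ 5.363.
p = a·p₁ + b·p₂ ≈ (-0.285, -0.955, 0.084); φ = arcsin(p_z) ≈ 4.80°, λ = atan2(p_y, p_x) ≈ -106.63°.

≈ (4.8°N, 106.6°W)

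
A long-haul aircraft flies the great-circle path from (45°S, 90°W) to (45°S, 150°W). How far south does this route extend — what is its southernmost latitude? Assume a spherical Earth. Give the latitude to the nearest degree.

The great circle lies in the plane with unit normal n̂ = (p₁ × p₂)/|p₁ × p₂|.
Here n̂_z ≈ -0.655; the vertex latitude is φ_max = arccos|n̂_z| ≈ 49.1°.
Check via Clairaut: cos φ_max = |cos φ₁| · sin C = cos(45.0°)·sin(112.2°) ≈ 0.655, again giving ≈ 49.1°.

≈ 49°S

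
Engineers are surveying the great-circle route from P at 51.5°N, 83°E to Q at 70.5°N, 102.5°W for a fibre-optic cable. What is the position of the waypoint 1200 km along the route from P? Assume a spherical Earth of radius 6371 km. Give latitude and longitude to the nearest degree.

The haversine formula gives a central angle δ ≈ 1.011 rad (57.9°) between the endpoints. The total great-circle distance is δ·R ≈ 1.011 × 6371 ≈ 6442 km, so the target fraction is f = 1200/6442 ≈ 0.186.
Interpolate at f ≈ 0.186 with slerp weights a = sin((1−f)δ)/sin δ ≈ 0.865, b = sin(fδ)/sin δ ≈ 0.221.
p = a·p₁ + b·p₂ ≈ (0.050, 0.462, 0.885); φ = arcsin(p_z) ≈ 62.28°, λ = atan2(p_y, p_x) ≈ 83.87°.

≈ 62°N, 84°E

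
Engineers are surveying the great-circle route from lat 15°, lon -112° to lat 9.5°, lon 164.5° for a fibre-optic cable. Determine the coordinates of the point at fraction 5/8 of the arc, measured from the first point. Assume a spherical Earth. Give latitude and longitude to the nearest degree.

≈ lat 15°, lon -165°

Convert each endpoint to a unit vector on the sphere (x = cos φ cos λ, y = cos φ sin λ, z = sin φ).
The central angle between the endpoints is δ = arccos(p₁·p₂) ≈ 1.420 rad (81.3°).
Interpolate at f = 5/8 with slerp weights a = sin((1−f)δ)/sin δ ≈ 0.513, b = sin(fδ)/sin δ ≈ 0.784.
p = a·p₁ + b·p₂ ≈ (-0.931, -0.253, 0.262); φ = arcsin(p_z) ≈ 15.21°, λ = atan2(p_y, p_x) ≈ -164.79°.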